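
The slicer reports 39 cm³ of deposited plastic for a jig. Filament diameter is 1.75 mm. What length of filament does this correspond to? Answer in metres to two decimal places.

A = π r² = π × 0.875² = 2.4053 mm².
L = 39000 mm³ / 2.4053 mm² = 16214.19 mm, i.e. 16.21 m.

16.21 m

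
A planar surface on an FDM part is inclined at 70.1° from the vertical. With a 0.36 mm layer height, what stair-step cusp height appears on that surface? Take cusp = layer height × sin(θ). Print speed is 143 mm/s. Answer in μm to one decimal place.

h_c = t·sin θ = 0.36 × 0.9403 = 0.338508 mm (338.5 μm).

338.5 μm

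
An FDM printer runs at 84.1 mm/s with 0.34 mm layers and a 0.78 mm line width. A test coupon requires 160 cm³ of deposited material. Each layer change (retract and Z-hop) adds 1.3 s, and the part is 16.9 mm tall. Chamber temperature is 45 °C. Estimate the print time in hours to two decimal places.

Extrusion cross-section = 0.34 × 0.78 = 0.2652 mm².
Total extruded path = 160000/0.2652 = 603318.3 mm.
Time extruding = 603318.3 / 84.1 = 7173.8 s.
Number of layers: 16.9 / 0.34 → 50 (rounded up).
Non-print overhead: 50 × 1.3 → 65 s.
Total = 7173.8 + 65 = 7238.8 s = 2.01 hours.

2.01 hours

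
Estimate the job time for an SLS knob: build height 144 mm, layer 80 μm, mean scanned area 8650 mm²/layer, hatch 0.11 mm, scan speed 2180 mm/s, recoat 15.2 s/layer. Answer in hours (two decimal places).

Layers = ⌈144/0.08⌉ = 1800.
Per-layer scan distance = 8650 / 0.11, so 78636.4 mm.
Laser time per layer = 78636.4 / 2180, so 36.0717 s.
Layer cycle = 36.0717 + 15.2, so 51.2717 s.
Build time = 1800 × 51.2717 = 92289.06 s = 25.64 hours.

25.64 hours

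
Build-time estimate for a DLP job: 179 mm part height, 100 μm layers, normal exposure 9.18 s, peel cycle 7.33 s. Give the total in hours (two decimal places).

8.21 hours

Layer count = ceil(179 / 0.1) = 1790.
Per-layer time = 9.18 + 7.33, so 16.51 s.
Total = 1790 × 16.51 = 29552.9 s = 8.21 hours.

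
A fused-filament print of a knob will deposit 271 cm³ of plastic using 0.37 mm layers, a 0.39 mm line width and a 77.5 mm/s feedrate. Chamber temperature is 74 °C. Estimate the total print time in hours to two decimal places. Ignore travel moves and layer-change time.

Line area = 0.37 × 0.39, so 0.1443 mm².
Path length: 271000 mm³ / 0.1443 mm² → 1878031.9 mm.
Print-move time = 1878031.9 / 77.5, so 24232.7 s.
That's 24232.7 s → 6.73 hours.

6.73 hours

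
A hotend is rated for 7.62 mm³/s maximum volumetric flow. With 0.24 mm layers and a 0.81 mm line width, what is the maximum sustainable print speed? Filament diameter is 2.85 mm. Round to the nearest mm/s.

Bead cross-section: 0.24 × 0.81 → 0.1944 mm².
Max speed = 7.62 / 0.1944 = 39.20 ≈ 39 mm/s.

39 mm/s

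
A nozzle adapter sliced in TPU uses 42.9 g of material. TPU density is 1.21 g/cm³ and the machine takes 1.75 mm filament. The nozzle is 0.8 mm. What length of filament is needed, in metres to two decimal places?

Extruded volume: 42.9/1.21 = 35.4545 cm³ (35454.5 mm³).
Filament cross-section = π × (1.75/2)² = 2.4053 mm².
Length = 35454.5 / 2.4053 = 14740.16 mm = 14.74 m.

14.74 m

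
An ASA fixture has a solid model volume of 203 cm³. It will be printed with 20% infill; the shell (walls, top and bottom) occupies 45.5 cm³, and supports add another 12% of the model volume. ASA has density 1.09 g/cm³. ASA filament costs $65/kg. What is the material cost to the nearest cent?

Infill region = 203 − 45.5 = 157.5 cm³.
Deposited infill = 0.20 × 157.5, so 31.5 cm³.
Support: 0.12 × 203 → 24.36 cm³.
Total extruded = 45.5 + 31.5 + 24.36 = 101.36 cm³.
Mass = 101.36 × 1.09 = 110.4824 g.
At $65/kg: 110.4824/1000 × 65 = $7.18.

$7.18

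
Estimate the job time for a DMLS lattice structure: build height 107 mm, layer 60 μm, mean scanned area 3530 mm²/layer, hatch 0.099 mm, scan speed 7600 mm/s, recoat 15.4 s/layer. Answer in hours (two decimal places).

Layers = ⌈107/0.06⌉ = 1784.
Scan path per layer = 3530 / 0.099, so 35656.6 mm.
Per-layer scan time: 35656.6 / 7600 → 4.6917 s.
Per-layer time: 4.6917 + 15.4 → 20.0917 s.
Total: 1784 × 20.0917 s = 35843.5928 s → 9.96 hours.

9.96 hours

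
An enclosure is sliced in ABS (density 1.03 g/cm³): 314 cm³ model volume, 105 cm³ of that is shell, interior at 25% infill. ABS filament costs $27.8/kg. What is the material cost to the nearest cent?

Interior volume = 314 − 105, so 209 cm³.
Infill deposited = 0.25 × 209, so 52.25 cm³.
Deposited volume: 105 + 52.25 → 157.25 cm³.
Mass = 157.25 × 1.03, so 161.9675 g.
At $27.8/kg: 161.9675/1000 × 27.8 = $4.50.

$4.50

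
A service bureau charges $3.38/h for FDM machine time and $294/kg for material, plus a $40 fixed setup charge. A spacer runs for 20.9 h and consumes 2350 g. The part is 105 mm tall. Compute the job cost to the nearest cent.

Time charge = 3.38 × 20.9, so $70.642.
Feedstock cost = 294 × 2350/1000, so $690.90.
Adding setup: 70.642 + 690.90 + 40 → 801.542 ≈ $801.54.

$801.54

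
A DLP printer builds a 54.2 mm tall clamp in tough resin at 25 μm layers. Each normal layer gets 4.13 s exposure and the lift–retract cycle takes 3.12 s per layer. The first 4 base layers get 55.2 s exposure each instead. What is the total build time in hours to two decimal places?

Layer count = ceil(54.2 / 0.025) = 2168.
Base layers = 4 × (55.2 + 3.12), so 233.28 s.
Regular layers = 2164 × (4.13 + 3.12) = 15689 s.
Sum: 233.28 + 15689 = 15922.28 s → 4.42 hours.

4.42 hours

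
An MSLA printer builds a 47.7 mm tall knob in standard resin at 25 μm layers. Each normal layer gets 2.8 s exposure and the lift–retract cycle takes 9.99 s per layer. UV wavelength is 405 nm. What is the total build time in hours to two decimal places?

Number of layers: 47.7 / 0.025 → 1908 (rounded up).
Each layer takes = 2.8 + 9.99 = 12.79 s.
Build time: 1908 × 12.79 s = 24403.32 s, i.e. 6.78 hours.

6.78 hours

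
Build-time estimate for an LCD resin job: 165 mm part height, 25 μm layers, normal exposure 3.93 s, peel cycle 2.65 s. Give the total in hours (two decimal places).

12.06 hours

Layer count = ceil(165 / 0.025) = 6600.
Cycle time = 3.93 + 2.65, so 6.58 s.
Build time: 6600 × 6.58 s = 43428 s, i.e. 12.06 hours.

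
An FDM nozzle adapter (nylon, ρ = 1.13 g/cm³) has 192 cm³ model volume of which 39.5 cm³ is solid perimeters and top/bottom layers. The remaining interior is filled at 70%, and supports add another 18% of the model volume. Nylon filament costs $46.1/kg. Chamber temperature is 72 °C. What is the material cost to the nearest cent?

$9.42

Infill region = 192 − 39.5 = 152.5 cm³.
Infill deposited = 0.70 × 152.5, so 106.75 cm³.
Support = 0.18 × 192 = 34.56 cm³.
Total printed volume: 39.5 + 106.75 + 34.56 → 180.81 cm³.
Mass: 180.81 × 1.13 → 204.3153 g.
At $46.1/kg: 204.3153/1000 × 46.1 = $9.42.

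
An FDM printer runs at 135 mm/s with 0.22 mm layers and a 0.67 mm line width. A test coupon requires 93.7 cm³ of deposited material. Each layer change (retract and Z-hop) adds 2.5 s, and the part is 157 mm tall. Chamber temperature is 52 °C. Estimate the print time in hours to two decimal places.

Line area: 0.22 × 0.67 → 0.1474 mm².
Total extruded path = 93700/0.1474 = 635685.2 mm.
Print-move time: 635685.2 / 135 → 4708.8 s.
Layer count = ceil(157 / 0.22) = 714.
Z-hop total: 714 × 2.5 → 1785 s.
Total = 4708.8 + 1785 = 6493.8 s = 1.80 hours.

1.80 hours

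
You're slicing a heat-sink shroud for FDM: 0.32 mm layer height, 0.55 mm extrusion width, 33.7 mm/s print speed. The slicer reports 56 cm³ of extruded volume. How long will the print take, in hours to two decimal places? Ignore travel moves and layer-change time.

2.62 hours

Extrusion cross-section: 0.32 × 0.55 → 0.176 mm².
Toolpath length = 56 cm³ / 0.176 mm² = 56000 / 0.176 = 318181.8 mm.
Extrusion time = 318181.8 / 33.7, so 9441.6 s.
That's 9441.6 s → 2.62 hours.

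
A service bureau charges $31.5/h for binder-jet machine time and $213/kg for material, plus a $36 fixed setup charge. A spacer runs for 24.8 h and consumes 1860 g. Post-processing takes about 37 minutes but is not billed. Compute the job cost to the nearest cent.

Time charge: 31.5 × 24.8 → $781.20.
Material charge = 213 × 1860/1000, so $396.18.
Total = 781.20 + 396.18 + 36 = $1213.38.

$1213.38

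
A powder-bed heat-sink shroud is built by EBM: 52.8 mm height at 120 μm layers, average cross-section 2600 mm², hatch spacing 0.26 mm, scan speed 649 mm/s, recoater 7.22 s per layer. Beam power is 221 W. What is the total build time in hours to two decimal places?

Layers = ⌈52.8/0.12⌉ = 440.
Scan path per layer = 2600 / 0.26 = 10000 mm.
Scan time per layer = 10000 / 649 = 15.4083 s.
Time per layer = 15.4083 + 7.22 = 22.6283 s.
440 layers × 22.6283 s/layer = 9956.452 s, i.e. 2.77 hours.

2.77 hours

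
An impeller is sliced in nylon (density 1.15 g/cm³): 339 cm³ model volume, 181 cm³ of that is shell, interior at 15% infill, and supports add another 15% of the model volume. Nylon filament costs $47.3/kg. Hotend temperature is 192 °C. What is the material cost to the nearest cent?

Interior volume = 339 − 181, so 158 cm³.
Deposited infill: 0.15 × 158 → 23.7 cm³.
Support = 0.15 × 339, so 50.85 cm³.
Total printed volume = 181 + 23.7 + 50.85 = 255.55 cm³.
Mass: 255.55 × 1.15 → 293.8825 g.
At $47.3/kg: 293.8825/1000 × 47.3 = $13.90.

$13.90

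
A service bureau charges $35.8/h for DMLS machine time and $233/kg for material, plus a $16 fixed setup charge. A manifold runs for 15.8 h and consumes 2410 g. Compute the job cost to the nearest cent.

Machine-time cost = 35.8 × 15.8 = $565.64.
Material charge = 233 × 2410/1000, so $561.53.
Total = 565.64 + 561.53 + 16 = $1143.17.

$1143.17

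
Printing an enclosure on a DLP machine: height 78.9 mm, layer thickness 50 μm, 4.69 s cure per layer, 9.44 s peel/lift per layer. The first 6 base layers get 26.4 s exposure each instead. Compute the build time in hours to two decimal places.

6.23 hours

Layer count = ceil(78.9 / 0.05) = 1578.
Burn-in layers: 6 × (26.4 + 9.44) → 215.04 s.
Normal layers = 1572 × (4.69 + 9.44), so 22212.36 s.
Total = 215.04 + 22212.36 = 22427.4 s = 6.23 hours.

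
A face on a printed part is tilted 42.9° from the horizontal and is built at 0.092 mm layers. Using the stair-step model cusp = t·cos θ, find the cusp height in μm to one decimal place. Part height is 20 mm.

67.4 μm

h_c = t·cos θ = 0.092 × 0.7325 = 0.06739 mm (67.4 μm).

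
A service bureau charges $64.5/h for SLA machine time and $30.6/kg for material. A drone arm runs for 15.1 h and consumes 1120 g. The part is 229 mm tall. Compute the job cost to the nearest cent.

$1008.22

Machine-time cost = 64.5 × 15.1 = $973.95.
Material charge = 30.6 × 1120/1000, so $34.272.
Total = 973.95 + 34.272 = 1008.222 ≈ $1008.22.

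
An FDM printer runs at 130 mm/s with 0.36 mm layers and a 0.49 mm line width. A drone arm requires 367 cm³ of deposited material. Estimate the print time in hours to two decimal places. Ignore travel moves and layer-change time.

Line area = 0.36 × 0.49 = 0.1764 mm².
Path length: 367000 mm³ / 0.1764 mm² → 2080498.9 mm.
Extrusion time = 2080498.9 / 130, so 16003.8 s.
Converting: 16003.8 s = 4.45 hours.

4.45 hours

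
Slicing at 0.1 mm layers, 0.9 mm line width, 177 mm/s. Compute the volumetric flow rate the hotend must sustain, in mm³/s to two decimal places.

15.93

Bead cross-section = 0.1 × 0.9, so 0.09 mm².
Volumetric flow = 177 × 0.09 = 15.93 mm³/s.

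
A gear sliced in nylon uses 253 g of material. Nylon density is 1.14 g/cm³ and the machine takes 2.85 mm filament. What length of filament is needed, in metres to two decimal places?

Volume = 253 g / 1.14 g·cm⁻³ = 221.9298 cm³ = 221929.8 mm³.
Filament cross-section = π × (2.85/2)² = 6.3794 mm².
Length = 221929.8 / 6.3794 = 34788.51 mm = 34.79 m.

34.79 m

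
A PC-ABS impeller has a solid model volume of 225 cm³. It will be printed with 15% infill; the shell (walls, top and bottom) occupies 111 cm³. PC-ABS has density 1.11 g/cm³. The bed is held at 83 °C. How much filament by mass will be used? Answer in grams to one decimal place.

142.2 g

Interior volume = 225 − 111 = 114 cm³.
Infill volume = 0.15 × 114 = 17.1 cm³.
Deposited volume: 111 + 17.1 → 128.1 cm³.
Mass = 128.1 × 1.11 = 142.191 g.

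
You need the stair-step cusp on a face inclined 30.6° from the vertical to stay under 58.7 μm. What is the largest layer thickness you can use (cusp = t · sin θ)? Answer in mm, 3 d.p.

Layer height = cusp / sin(30.6°) = 0.0587 / 0.5090 = 0.115 mm.

0.115 mm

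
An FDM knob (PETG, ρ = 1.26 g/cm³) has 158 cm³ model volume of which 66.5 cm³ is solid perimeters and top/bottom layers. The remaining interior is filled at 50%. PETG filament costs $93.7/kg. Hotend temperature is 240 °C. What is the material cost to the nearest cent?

$13.25

Interior volume = 158 − 66.5 = 91.5 cm³.
Infill volume: 0.50 × 91.5 → 45.75 cm³.
Total extruded: 66.5 + 45.75 → 112.25 cm³.
Mass = 112.25 × 1.26 = 141.435 g.
Cost = 141.435 g / 1000 × $93.7/kg = $13.25.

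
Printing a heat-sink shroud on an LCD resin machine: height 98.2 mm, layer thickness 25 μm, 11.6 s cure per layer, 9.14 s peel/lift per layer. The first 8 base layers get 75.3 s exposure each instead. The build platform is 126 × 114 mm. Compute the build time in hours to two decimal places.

Number of layers: 98.2 / 0.025 → 3928 (rounded up).
Base layers: 8 × (75.3 + 9.14) → 675.52 s.
Regular layers = 3920 × (11.6 + 9.14), so 81300.8 s.
Total = 675.52 + 81300.8 = 81976.32 s = 22.77 hours.

22.77 hours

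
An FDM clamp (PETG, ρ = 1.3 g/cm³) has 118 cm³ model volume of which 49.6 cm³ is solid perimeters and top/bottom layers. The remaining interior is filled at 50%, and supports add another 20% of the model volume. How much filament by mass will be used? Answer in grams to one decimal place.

139.6 g

Infill region = 118 − 49.6, so 68.4 cm³.
Deposited infill = 0.50 × 68.4, so 34.2 cm³.
Support = 0.20 × 118, so 23.6 cm³.
Total extruded: 49.6 + 34.2 + 23.6 → 107.4 cm³.
Mass = 107.4 × 1.3 = 139.62 g.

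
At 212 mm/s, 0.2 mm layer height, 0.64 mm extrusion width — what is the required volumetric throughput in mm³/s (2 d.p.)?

27.14

Extrusion cross-section = 0.2 × 0.64 = 0.128 mm².
Q = v·A = 212 × 0.128 = 27.14 mm³/s.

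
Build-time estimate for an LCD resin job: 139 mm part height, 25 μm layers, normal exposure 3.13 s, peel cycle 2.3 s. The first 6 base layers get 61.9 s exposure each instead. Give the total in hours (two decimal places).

Layer count = ceil(139 / 0.025) = 5560.
Burn-in layers: 6 × (61.9 + 2.3) → 385.2 s.
Regular layers = 5554 × (3.13 + 2.3) = 30158.22 s.
Total = 385.2 + 30158.22 = 30543.42 s = 8.48 hours.

8.48 hours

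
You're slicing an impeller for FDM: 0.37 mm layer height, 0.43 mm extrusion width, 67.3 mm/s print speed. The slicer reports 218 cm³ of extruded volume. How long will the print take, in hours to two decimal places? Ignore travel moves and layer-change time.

5.66 hours

Extrusion cross-section = 0.37 × 0.43, so 0.1591 mm².
Path length: 218000 mm³ / 0.1591 mm² → 1370207.4 mm.
Print-move time = 1370207.4 / 67.3 = 20359.7 s.
20359.7 s = 5.66 hours.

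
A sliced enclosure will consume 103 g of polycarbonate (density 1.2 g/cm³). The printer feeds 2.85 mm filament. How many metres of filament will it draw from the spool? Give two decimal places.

Volume = 103 g / 1.2 g·cm⁻³ = 85.8333 cm³ = 85833.3 mm³.
A = π r² = π × 1.425² = 6.3794 mm².
Length = 85833.3 / 6.3794 = 13454.76 mm = 13.45 m.

13.45 m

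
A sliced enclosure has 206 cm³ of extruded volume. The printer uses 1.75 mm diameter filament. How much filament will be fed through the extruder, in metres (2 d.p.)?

Filament cross-section = π × (1.75/2)² = 2.4053 mm².
Length = 206 cm³ / 2.4053 mm² = 206000 / 2.4053 = 85644.2 mm = 85.64 m.

85.64 m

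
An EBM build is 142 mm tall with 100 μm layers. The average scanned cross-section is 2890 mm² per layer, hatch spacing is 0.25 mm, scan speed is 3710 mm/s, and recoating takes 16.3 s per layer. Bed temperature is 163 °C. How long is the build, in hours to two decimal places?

Layer count = ceil(142 / 0.1) = 1420.
Per-layer scan distance: 2890 / 0.25 → 11560 mm.
Per-layer scan time = 11560 / 3710, so 3.1159 s.
Time per layer = 3.1159 + 16.3 = 19.4159 s.
Build time = 1420 × 19.4159 = 27570.578 s = 7.66 hours.

7.66 hours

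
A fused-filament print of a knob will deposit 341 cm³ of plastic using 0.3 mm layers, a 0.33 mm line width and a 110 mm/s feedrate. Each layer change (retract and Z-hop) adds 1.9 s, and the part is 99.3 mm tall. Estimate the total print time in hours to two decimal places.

8.87 hours

Bead cross-section: 0.3 × 0.33 → 0.099 mm².
Path length: 341000 mm³ / 0.099 mm² → 3444444.4 mm.
Print-move time = 3444444.4 / 110 = 31313.1 s.
Layer count = ceil(99.3 / 0.3) = 331.
Z-hop total = 331 × 1.9, so 628.9 s.
Altogether 31313.1 + 628.9 = 31942 s, i.e. 8.87 hours.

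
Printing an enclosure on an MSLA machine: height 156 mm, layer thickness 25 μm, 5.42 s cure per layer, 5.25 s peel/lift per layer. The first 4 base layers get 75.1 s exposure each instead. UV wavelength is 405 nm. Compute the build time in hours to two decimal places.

Number of layers: 156 / 0.025 → 6240 (rounded up).
Base layers = 4 × (75.1 + 5.25) = 321.4 s.
Remaining layers = 6236 × (5.42 + 5.25), so 66538.12 s.
Total = 321.4 + 66538.12 = 66859.52 s = 18.57 hours.

18.57 hours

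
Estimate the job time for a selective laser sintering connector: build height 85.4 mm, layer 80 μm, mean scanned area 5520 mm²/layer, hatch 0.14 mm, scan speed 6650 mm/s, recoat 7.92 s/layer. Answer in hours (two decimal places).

Number of layers: 85.4 / 0.08 → 1068 (rounded up).
Hatch length per layer = 5520 / 0.14 = 39428.6 mm.
Per-layer scan time: 39428.6 / 6650 → 5.9291 s.
Per-layer time: 5.9291 + 7.92 → 13.8491 s.
Build time = 1068 × 13.8491 = 14790.8388 s = 4.11 hours.

4.11 hours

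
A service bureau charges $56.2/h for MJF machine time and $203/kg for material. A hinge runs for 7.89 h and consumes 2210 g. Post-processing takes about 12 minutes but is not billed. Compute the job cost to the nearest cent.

Machine cost = 56.2 × 7.89 = $443.418.
Material charge = 203 × 2210/1000, so $448.63.
Total = 443.418 + 448.63 = 892.048 ≈ $892.05.

$892.05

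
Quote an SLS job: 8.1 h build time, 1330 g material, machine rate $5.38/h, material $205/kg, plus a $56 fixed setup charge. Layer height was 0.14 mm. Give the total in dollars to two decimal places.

$372.23

Machine cost: 5.38 × 8.1 → $43.578.
Feedstock cost = 205 × 1330/1000 = $272.65.
Total = 43.578 + 272.65 + 56 = 372.228 ≈ $372.23.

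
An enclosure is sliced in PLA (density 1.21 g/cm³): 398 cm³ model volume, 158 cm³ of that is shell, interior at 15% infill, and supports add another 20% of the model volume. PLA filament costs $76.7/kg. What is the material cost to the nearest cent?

Interior volume = 398 − 158 = 240 cm³.
Deposited infill: 0.15 × 240 → 36 cm³.
Support: 0.20 × 398 → 79.6 cm³.
Deposited volume: 158 + 36 + 79.6 → 273.6 cm³.
Mass = 273.6 × 1.21 = 331.056 g.
At $76.7/kg: 331.056/1000 × 76.7 = $25.39.

$25.39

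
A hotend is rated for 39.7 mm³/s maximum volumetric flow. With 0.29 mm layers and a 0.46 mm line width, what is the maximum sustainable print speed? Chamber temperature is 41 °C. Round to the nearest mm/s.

298 mm/s

Extrusion cross-section: 0.29 × 0.46 → 0.1334 mm².
Max speed = 39.7 / 0.1334 = 297.60 ≈ 298 mm/s.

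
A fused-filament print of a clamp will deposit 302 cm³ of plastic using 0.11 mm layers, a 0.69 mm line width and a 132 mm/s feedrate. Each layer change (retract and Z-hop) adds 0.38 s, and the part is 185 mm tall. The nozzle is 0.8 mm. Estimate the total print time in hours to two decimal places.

Extrusion cross-section = 0.11 × 0.69 = 0.0759 mm².
Toolpath length = 302 cm³ / 0.0759 mm² = 302000 / 0.0759 = 3978919.6 mm.
Print-move time = 3978919.6 / 132, so 30143.3 s.
Number of layers: 185 / 0.11 → 1682 (rounded up).
Non-print overhead = 1682 × 0.38 = 639.16 s.
Total = 30143.3 + 639.16 = 30782.46 s = 8.55 hours.

8.55 hours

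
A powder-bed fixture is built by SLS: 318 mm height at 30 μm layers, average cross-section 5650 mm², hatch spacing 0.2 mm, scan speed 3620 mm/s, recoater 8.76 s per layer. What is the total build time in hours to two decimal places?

48.77 hours

Layer count = ceil(318 / 0.03) = 10600.
Per-layer scan distance = 5650 / 0.2, so 28250 mm.
Laser time per layer = 28250 / 3620, so 7.8039 s.
Per-layer time = 7.8039 + 8.76 = 16.5639 s.
Total: 10600 × 16.5639 s = 175577.34 s → 48.77 hours.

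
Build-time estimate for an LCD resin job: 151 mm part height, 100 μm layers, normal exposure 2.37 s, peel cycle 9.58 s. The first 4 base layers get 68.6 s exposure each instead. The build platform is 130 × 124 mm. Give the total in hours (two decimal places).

Layers = ⌈151/0.1⌉ = 1510.
Bottom layers: 4 × (68.6 + 9.58) → 312.72 s.
Normal layers = 1506 × (2.37 + 9.58) = 17996.7 s.
Total = 312.72 + 17996.7 = 18309.42 s = 5.09 hours.

5.09 hours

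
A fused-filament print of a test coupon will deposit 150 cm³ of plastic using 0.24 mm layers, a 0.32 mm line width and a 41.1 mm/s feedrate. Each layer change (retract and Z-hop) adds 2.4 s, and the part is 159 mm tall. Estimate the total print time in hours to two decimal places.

Extrusion cross-section = 0.24 × 0.32 = 0.0768 mm².
Total extruded path = 150000/0.0768 = 1953125 mm.
Extrusion time = 1953125 / 41.1, so 47521.3 s.
Layers = ⌈159/0.24⌉ = 663.
Layer-change overhead = 663 × 2.4, so 1591.2 s.
Total = 47521.3 + 1591.2 = 49112.5 s = 13.64 hours.

13.64 hours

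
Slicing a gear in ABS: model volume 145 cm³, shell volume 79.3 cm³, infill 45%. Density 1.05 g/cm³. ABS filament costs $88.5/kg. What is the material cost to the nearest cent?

$10.12

Interior volume = 145 − 79.3, so 65.7 cm³.
Infill deposited = 0.45 × 65.7, so 29.565 cm³.
Deposited volume = 79.3 + 29.565 = 108.865 cm³.
Mass: 108.865 × 1.05 → 114.30825 g.
At $88.5/kg: 114.30825/1000 × 88.5 = $10.12.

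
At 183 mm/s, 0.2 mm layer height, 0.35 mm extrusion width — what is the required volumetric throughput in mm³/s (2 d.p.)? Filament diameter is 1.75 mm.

Bead cross-section = 0.2 × 0.35 = 0.07 mm².
Q = v·A = 183 × 0.07 = 12.81 mm³/s.

12.81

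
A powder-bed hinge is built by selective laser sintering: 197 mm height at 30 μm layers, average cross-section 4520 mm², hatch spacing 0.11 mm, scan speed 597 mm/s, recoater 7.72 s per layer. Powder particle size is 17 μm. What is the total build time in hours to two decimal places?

Layer count = ceil(197 / 0.03) = 6567.
Per-layer scan distance: 4520 / 0.11 → 41090.9 mm.
Laser time per layer = 41090.9 / 597 = 68.829 s.
Time per layer = 68.829 + 7.72 = 76.549 s.
Total: 6567 × 76.549 s = 502697.283 s → 139.64 hours.

139.64 hours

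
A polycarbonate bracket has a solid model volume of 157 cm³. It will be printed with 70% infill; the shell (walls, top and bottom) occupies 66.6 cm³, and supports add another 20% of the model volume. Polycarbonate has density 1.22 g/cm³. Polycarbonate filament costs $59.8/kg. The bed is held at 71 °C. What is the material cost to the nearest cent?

Infill region: 157 − 66.6 → 90.4 cm³.
Infill deposited = 0.70 × 90.4 = 63.28 cm³.
Support = 0.20 × 157, so 31.4 cm³.
Total extruded = 66.6 + 63.28 + 31.4 = 161.28 cm³.
Mass = 161.28 × 1.22 = 196.7616 g.
At $59.8/kg: 196.7616/1000 × 59.8 = $11.77.

$11.77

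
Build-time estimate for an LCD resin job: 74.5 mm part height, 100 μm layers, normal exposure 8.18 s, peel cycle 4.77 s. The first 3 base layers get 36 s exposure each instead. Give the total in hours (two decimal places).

2.70 hours

Number of layers: 74.5 / 0.1 → 745 (rounded up).
Base layers = 3 × (36 + 4.77) = 122.31 s.
Regular layers = 742 × (8.18 + 4.77), so 9608.9 s.
Total = 122.31 + 9608.9 = 9731.21 s = 2.70 hours.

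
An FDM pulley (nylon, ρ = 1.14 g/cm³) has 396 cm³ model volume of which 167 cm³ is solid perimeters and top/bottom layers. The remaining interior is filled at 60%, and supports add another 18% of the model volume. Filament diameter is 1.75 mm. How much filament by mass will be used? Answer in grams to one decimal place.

Volume inside the shell: 396 − 167 → 229 cm³.
Infill volume = 0.60 × 229 = 137.4 cm³.
Support = 0.18 × 396 = 71.28 cm³.
Deposited volume = 167 + 137.4 + 71.28 = 375.68 cm³.
Mass = 375.68 × 1.14, so 428.2752 g.

428.3 g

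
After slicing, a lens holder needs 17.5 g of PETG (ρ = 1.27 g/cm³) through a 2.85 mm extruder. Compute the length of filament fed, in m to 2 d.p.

Extruded volume: 17.5/1.27 = 13.7795 cm³ (13779.5 mm³).
A = π r² = π × 1.425² = 6.3794 mm².
Length = 13779.5 / 6.3794 = 2160 mm = 2.16 m.

2.16 m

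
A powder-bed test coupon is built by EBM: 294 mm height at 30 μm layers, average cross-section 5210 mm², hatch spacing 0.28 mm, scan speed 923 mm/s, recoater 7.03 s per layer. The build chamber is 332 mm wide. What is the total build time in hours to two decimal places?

Layers = ⌈294/0.03⌉ = 9800.
Scan path per layer: 5210 / 0.28 → 18607.1 mm.
Per-layer scan time = 18607.1 / 923, so 20.1594 s.
Time per layer = 20.1594 + 7.03 = 27.1894 s.
Total: 9800 × 27.1894 s = 266456.12 s → 74.02 hours.

74.02 hours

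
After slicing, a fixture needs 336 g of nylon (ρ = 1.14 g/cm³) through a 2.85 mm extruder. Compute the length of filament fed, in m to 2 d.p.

46.20 m

Extruded volume: 336/1.14 = 294.7368 cm³ (294736.8 mm³).
A = π r² = π × 1.425² = 6.3794 mm².
Length = 294736.8 / 6.3794 = 46201.34 mm = 46.20 m.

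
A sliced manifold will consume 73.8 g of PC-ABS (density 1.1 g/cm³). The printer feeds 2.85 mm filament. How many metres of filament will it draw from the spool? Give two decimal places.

Volume = 73.8 g / 1.1 g·cm⁻³ = 67.0909 cm³ = 67090.9 mm³.
Cross-section of 2.85 mm filament: π·(2.85/2)² = 6.3794 mm².
Length = 67090.9 / 6.3794 = 10516.8 mm = 10.52 m.

10.52 m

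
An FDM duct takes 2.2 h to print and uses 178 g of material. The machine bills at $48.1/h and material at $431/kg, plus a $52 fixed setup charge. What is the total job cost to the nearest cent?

Machine-time cost = 48.1 × 2.2, so $105.82.
Material charge = 431 × 178/1000 = $76.718.
Total = 105.82 + 76.718 + 52 = 234.538 ≈ $234.54.

$234.54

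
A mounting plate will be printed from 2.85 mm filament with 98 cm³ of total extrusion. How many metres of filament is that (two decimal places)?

15.36 m

Cross-section of 2.85 mm filament: π·(2.85/2)² = 6.3794 mm².
Length = 98 cm³ / 6.3794 mm² = 98000 / 6.3794 = 15361.95 mm = 15.36 m.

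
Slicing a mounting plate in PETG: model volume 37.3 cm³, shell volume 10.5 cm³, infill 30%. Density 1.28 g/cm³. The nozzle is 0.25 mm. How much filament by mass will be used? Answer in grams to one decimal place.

Interior volume = 37.3 − 10.5 = 26.8 cm³.
Infill volume: 0.30 × 26.8 → 8.04 cm³.
Total printed volume: 10.5 + 8.04 → 18.54 cm³.
Mass: 18.54 × 1.28 → 23.7312 g.

23.7 g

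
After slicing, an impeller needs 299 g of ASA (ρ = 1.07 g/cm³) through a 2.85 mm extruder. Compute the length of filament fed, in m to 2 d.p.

Extruded volume: 299/1.07 = 279.4393 cm³ (279439.3 mm³).
Cross-section of 2.85 mm filament: π·(2.85/2)² = 6.3794 mm².
Length = 279439.3 / 6.3794 = 43803.38 mm = 43.80 m.

43.80 m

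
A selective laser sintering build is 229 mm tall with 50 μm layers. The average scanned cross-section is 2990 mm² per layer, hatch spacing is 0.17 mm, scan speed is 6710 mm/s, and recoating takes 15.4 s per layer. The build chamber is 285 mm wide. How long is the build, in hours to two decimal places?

22.93 hours

Layers = ⌈229/0.05⌉ = 4580.
Per-layer scan distance = 2990 / 0.17 = 17588.2 mm.
Scan time per layer = 17588.2 / 6710, so 2.6212 s.
Layer cycle = 2.6212 + 15.4 = 18.0212 s.
Total: 4580 × 18.0212 s = 82537.096 s → 22.93 hours.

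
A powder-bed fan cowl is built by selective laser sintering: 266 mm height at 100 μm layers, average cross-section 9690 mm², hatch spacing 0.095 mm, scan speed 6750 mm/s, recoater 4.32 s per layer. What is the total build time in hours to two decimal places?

Layer count = ceil(266 / 0.1) = 2660.
Scan path per layer = 9690 / 0.095, so 102000 mm.
Per-layer scan time = 102000 / 6750, so 15.1111 s.
Layer cycle = 15.1111 + 4.32 = 19.4311 s.
2660 layers × 19.4311 s/layer = 51686.726 s, i.e. 14.36 hours.

14.36 hours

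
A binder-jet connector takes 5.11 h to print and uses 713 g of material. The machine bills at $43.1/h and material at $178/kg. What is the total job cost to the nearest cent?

$347.16

Machine-time cost = 43.1 × 5.11, so $220.241.
Feedstock cost = 178 × 713/1000, so $126.914.
Job cost: 220.241 + 126.914 = 347.155 ≈ $347.16.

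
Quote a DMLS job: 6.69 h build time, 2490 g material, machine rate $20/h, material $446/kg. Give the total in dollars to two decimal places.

Machine-time cost: 20 × 6.69 → $133.80.
Feedstock cost = 446 × 2490/1000 = $1110.54.
Job cost: 133.80 + 1110.54 = $1244.34.

$1244.34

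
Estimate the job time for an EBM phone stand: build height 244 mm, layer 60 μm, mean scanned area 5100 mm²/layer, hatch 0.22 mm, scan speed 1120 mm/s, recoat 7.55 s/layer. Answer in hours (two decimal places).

Number of layers: 244 / 0.06 → 4067 (rounded up).
Scan path per layer = 5100 / 0.22 = 23181.8 mm.
Scan time per layer = 23181.8 / 1120 = 20.698 s.
Per-layer time = 20.698 + 7.55 = 28.248 s.
Build time = 4067 × 28.248 = 114884.616 s = 31.91 hours.

31.91 hours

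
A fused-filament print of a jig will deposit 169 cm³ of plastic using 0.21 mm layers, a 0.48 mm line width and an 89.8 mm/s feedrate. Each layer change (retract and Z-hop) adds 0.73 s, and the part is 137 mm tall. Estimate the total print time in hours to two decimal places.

5.32 hours

Extrusion cross-section = 0.21 × 0.48, so 0.1008 mm².
Path length: 169000 mm³ / 0.1008 mm² → 1676587.3 mm.
Print-move time = 1676587.3 / 89.8, so 18670.2 s.
Layer count = ceil(137 / 0.21) = 653.
Z-hop total = 653 × 0.73 = 476.69 s.
Altogether 18670.2 + 476.69 = 19146.89 s, i.e. 5.32 hours.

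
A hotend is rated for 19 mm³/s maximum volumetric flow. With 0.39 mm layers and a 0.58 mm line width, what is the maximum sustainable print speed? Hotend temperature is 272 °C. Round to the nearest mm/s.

84 mm/s

A = 0.39 × 0.58, so 0.2262 mm².
v_max = Q/A = 19/0.2262 = 84.00 mm/s → 84 mm/s.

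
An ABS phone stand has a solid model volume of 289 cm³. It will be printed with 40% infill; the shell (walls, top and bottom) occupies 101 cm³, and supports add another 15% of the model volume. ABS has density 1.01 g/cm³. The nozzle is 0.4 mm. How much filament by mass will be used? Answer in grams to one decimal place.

Volume inside the shell = 289 − 101, so 188 cm³.
Infill volume = 0.40 × 188 = 75.2 cm³.
Support: 0.15 × 289 → 43.35 cm³.
Total printed volume: 101 + 75.2 + 43.35 → 219.55 cm³.
Mass = 219.55 × 1.01 = 221.7455 g.

221.7 g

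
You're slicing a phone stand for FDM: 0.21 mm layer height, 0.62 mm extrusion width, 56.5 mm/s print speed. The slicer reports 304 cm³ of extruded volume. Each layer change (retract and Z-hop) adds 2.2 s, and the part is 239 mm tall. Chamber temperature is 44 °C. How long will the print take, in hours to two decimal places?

12.18 hours

Extrusion cross-section = 0.21 × 0.62, so 0.1302 mm².
Path length: 304000 mm³ / 0.1302 mm² → 2334869.4 mm.
Time extruding = 2334869.4 / 56.5, so 41325.1 s.
Layers = ⌈239/0.21⌉ = 1139.
Z-hop total: 1139 × 2.2 → 2505.8 s.
Total = 41325.1 + 2505.8 = 43830.9 s = 12.18 hours.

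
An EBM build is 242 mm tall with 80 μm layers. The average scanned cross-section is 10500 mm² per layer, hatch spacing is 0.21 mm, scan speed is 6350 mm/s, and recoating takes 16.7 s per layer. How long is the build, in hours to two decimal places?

Layer count = ceil(242 / 0.08) = 3025.
Hatch length per layer = 10500 / 0.21, so 50000 mm.
Beam time per layer: 50000 / 6350 → 7.874 s.
Time per layer = 7.874 + 16.7 = 24.574 s.
3025 layers × 24.574 s/layer = 74336.35 s, i.e. 20.65 hours.

20.65 hours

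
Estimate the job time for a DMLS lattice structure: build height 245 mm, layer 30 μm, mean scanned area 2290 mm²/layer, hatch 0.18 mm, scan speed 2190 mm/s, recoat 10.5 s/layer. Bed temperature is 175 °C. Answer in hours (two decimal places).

Number of layers: 245 / 0.03 → 8167 (rounded up).
Scan path per layer = 2290 / 0.18, so 12722.2 mm.
Scan time per layer = 12722.2 / 2190 = 5.8092 s.
Per-layer time: 5.8092 + 10.5 → 16.3092 s.
Total: 8167 × 16.3092 s = 133197.2364 s → 37.00 hours.

37.00 hours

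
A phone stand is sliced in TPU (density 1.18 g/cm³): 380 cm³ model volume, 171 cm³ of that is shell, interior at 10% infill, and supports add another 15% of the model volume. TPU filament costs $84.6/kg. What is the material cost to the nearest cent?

Volume inside the shell = 380 − 171 = 209 cm³.
Infill deposited = 0.10 × 209, so 20.9 cm³.
Support = 0.15 × 380 = 57 cm³.
Total extruded = 171 + 20.9 + 57 = 248.9 cm³.
Mass: 248.9 × 1.18 → 293.702 g.
At $84.6/kg: 293.702/1000 × 84.6 = $24.85.

$24.85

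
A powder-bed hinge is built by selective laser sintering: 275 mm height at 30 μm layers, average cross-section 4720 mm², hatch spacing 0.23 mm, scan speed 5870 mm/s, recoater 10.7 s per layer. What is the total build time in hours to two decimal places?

36.15 hours

Layer count = ceil(275 / 0.03) = 9167.
Scan path per layer: 4720 / 0.23 → 20521.7 mm.
Laser time per layer = 20521.7 / 5870 = 3.496 s.
Per-layer time = 3.496 + 10.7 = 14.196 s.
Build time = 9167 × 14.196 = 130134.732 s = 36.15 hours.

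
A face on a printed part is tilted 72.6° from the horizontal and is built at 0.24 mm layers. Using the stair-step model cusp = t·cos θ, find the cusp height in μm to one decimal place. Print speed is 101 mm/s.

h_c = t·cos θ = 0.24 × 0.2990 = 0.07176 mm (71.8 μm).

71.8 μm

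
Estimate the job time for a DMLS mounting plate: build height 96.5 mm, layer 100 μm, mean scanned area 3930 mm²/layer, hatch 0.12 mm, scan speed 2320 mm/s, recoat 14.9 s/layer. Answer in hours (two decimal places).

7.78 hours

Number of layers: 96.5 / 0.1 → 965 (rounded up).
Scan path per layer: 3930 / 0.12 → 32750 mm.
Laser time per layer = 32750 / 2320, so 14.1164 s.
Layer cycle: 14.1164 + 14.9 → 29.0164 s.
Total: 965 × 29.0164 s = 28000.826 s → 7.78 hours.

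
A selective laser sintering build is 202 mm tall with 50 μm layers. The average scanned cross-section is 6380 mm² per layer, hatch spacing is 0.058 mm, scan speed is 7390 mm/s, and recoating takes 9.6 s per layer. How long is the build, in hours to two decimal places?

27.48 hours

Number of layers: 202 / 0.05 → 4040 (rounded up).
Per-layer scan distance: 6380 / 0.058 → 110000 mm.
Laser time per layer = 110000 / 7390, so 14.885 s.
Layer cycle = 14.885 + 9.6 = 24.485 s.
Total: 4040 × 24.485 s = 98919.4 s → 27.48 hours.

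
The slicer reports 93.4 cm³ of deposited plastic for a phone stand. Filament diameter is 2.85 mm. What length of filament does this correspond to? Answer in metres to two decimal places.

14.64 m

Cross-section of 2.85 mm filament: π·(2.85/2)² = 6.3794 mm².
L = 93400 mm³ / 6.3794 mm² = 14640.88 mm, i.e. 14.64 m.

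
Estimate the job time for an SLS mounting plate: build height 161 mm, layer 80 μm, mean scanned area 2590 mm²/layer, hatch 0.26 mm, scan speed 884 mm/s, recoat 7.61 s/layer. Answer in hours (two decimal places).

10.56 hours

Number of layers: 161 / 0.08 → 2013 (rounded up).
Hatch length per layer = 2590 / 0.26 = 9961.5 mm.
Per-layer scan time = 9961.5 / 884 = 11.2687 s.
Time per layer = 11.2687 + 7.61 = 18.8787 s.
2013 layers × 18.8787 s/layer = 38002.8231 s, i.e. 10.56 hours.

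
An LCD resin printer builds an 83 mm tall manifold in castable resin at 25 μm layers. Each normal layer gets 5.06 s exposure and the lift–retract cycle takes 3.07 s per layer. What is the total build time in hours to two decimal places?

Layer count = ceil(83 / 0.025) = 3320.
Cycle time = 5.06 + 3.07 = 8.13 s.
Build time: 3320 × 8.13 s = 26991.6 s, i.e. 7.50 hours.

7.50 hours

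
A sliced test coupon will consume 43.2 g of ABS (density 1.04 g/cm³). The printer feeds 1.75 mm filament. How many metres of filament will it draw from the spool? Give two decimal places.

Volume = 43.2 g / 1.04 g·cm⁻³ = 41.5385 cm³ = 41538.5 mm³.
Filament cross-section = π × (1.75/2)² = 2.4053 mm².
L = V/A = 41538.5/2.4053 = 17269.57 mm → 17.27 m.

17.27 m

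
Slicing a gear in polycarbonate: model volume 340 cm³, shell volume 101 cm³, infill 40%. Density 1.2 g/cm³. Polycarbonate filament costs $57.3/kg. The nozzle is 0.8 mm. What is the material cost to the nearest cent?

$13.52

Infill region = 340 − 101 = 239 cm³.
Infill volume: 0.40 × 239 → 95.6 cm³.
Deposited volume = 101 + 95.6, so 196.6 cm³.
Mass = 196.6 × 1.2 = 235.92 g.
At $57.3/kg: 235.92/1000 × 57.3 = $13.52.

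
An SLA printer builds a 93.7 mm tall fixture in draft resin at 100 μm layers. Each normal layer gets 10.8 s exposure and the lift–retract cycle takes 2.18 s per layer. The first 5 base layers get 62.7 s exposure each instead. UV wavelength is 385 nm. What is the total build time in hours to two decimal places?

3.45 hours

Layers = ⌈93.7/0.1⌉ = 937.
Base layers = 5 × (62.7 + 2.18) = 324.4 s.
Remaining layers = 932 × (10.8 + 2.18) = 12097.36 s.
Total = 324.4 + 12097.36 = 12421.76 s = 3.45 hours.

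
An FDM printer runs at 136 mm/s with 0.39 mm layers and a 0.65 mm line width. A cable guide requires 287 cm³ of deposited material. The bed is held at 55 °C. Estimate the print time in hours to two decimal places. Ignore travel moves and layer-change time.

Line area = 0.39 × 0.65, so 0.2535 mm².
Toolpath length = 287 cm³ / 0.2535 mm² = 287000 / 0.2535 = 1132149.9 mm.
Extrusion time: 1132149.9 / 136 → 8324.6 s.
That's 8324.6 s → 2.31 hours.

2.31 hours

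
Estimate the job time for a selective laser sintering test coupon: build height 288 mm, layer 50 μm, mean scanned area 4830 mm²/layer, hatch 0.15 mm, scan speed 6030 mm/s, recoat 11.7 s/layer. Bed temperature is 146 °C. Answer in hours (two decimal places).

27.26 hours

Number of layers: 288 / 0.05 → 5760 (rounded up).
Per-layer scan distance: 4830 / 0.15 → 32200 mm.
Per-layer scan time = 32200 / 6030, so 5.34 s.
Layer cycle = 5.34 + 11.7, so 17.04 s.
Total: 5760 × 17.04 s = 98150.4 s → 27.26 hours.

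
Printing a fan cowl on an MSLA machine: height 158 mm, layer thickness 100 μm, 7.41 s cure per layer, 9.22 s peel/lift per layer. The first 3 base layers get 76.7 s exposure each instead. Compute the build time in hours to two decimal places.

7.36 hours

Number of layers: 158 / 0.1 → 1580 (rounded up).
Bottom layers = 3 × (76.7 + 9.22), so 257.76 s.
Regular layers: 1577 × (7.41 + 9.22) → 26225.51 s.
Sum: 257.76 + 26225.51 = 26483.27 s → 7.36 hours.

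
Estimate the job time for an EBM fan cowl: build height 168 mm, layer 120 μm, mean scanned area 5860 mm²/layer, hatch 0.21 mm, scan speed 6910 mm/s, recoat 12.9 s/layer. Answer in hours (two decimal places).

6.59 hours

Number of layers: 168 / 0.12 → 1400 (rounded up).
Scan path per layer: 5860 / 0.21 → 27904.8 mm.
Scan time per layer = 27904.8 / 6910, so 4.0383 s.
Time per layer: 4.0383 + 12.9 → 16.9383 s.
Build time = 1400 × 16.9383 = 23713.62 s = 6.59 hours.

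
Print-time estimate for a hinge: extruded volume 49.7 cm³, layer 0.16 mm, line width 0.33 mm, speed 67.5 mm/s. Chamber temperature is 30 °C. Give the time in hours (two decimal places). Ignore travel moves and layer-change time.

Bead cross-section = 0.16 × 0.33 = 0.0528 mm².
Total extruded path = 49700/0.0528 = 941287.9 mm.
Extrusion time = 941287.9 / 67.5 = 13945 s.
That's 13945 s → 3.87 hours.

3.87 hours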